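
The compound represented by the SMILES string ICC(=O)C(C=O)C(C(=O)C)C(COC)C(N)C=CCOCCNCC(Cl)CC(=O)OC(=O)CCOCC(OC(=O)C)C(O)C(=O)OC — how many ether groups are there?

Working along the chain:
  ICH2: halogen on an sp³ carbon → alkyl halide.
  CO: –C(=O)– with carbon on both sides → ketone.
  CH(CHO): pendant –CHO: carbonyl C bonded to C and H → aldehyde.
  CH(COCH3): pendant –COCH3: carbonyl C bonded to two carbons → ketone.
  CH(CH2OCH3): pendant –CH2OCH3: C–O–C linkage → ether.
  CH(NH2): –NH2 on an sp³ carbon with no adjacent C=O → amine.
  CH=CH: C=C double bond → alkene.
  CH2OCH2: C–O–C with sp³ carbons on both sides and no adjacent C=O → ether.
  CH2NHCH2: C–N–C with sp³ carbons and no adjacent C=O → amine (secondary).
  CH(Cl): halogen on an sp³ carbon → alkyl halide.
  CH2CO-O-COCH2: two acyl groups sharing one oxygen, –C(=O)–O–C(=O)– → anhydride.
  CH2OCH2: C–O–C with sp³ carbons on both sides and no adjacent C=O → ether.
  CH(OCOCH3): pendant –OC(=O)CH3: an acyloxy group → ester.
  CH(OH): –OH on an sp³ carbon → alcohol (secondary).
  COOCH3: –C(=O)OCH3: carbonyl C bonded to C and to –OCH3 → ester (not ketone + ether).
Ether appears at: CH(CH2OCH3), CH2OCH2, CH2OCH2 → 3.

3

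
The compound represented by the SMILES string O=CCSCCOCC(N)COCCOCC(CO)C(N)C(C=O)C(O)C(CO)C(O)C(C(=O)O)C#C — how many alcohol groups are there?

4

terminal –CHO: carbonyl C bonded to H and C → aldehyde.
C–S–C linkage → sulfide (thioether).
C–O–C with sp³ carbons on both sides and no adjacent C=O → ether.
–NH2 on an sp³ carbon with no adjacent C=O → amine.
C–O–C with sp³ carbons on both sides and no adjacent C=O → ether.
C–O–C with sp³ carbons on both sides and no adjacent C=O → ether.
pendant –CH2OH on an sp³ backbone C → alcohol.
–NH2 on an sp³ carbon with no adjacent C=O → amine.
pendant –CHO: carbonyl C bonded to C and H → aldehyde.
–OH on an sp³ carbon → alcohol (secondary).
pendant –CH2OH on an sp³ backbone C → alcohol.
–OH on an sp³ carbon → alcohol (secondary).
pendant –COOH: carbonyl C bonded to C and –OH → carboxylic acid.
C≡C triple bond → alkyne.
Alcohol appears at: CH(CH2OH), CH(OH), CH(CH2OH), CH(OH) → 4.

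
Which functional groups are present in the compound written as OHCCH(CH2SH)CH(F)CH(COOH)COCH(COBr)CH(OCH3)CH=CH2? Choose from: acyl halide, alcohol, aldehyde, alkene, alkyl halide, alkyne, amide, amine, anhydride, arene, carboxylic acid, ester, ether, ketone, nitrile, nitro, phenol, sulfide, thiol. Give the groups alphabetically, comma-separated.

Working along the chain:
  OHC: terminal –CHO: carbonyl C bonded to H and C → aldehyde.
  CH(CH2SH): pendant –CH2SH → thiol.
  CH(F): halogen on an sp³ carbon → alkyl halide.
  CH(COOH): pendant –COOH: carbonyl C bonded to C and –OH → carboxylic acid.
  CO: –C(=O)– with carbon on both sides → ketone.
  CH(COBr): pendant –C(=O)X: carbonyl C bonded to C and halogen → acyl halide.
  CH(OCH3): pendant –OCH3: C–O–C with sp³ C, no adjacent C=O → ether.
  CH=CH2: C=C double bond → alkene.

acyl halide, aldehyde, alkene, alkyl halide, carboxylic acid, ether, ketone, thiol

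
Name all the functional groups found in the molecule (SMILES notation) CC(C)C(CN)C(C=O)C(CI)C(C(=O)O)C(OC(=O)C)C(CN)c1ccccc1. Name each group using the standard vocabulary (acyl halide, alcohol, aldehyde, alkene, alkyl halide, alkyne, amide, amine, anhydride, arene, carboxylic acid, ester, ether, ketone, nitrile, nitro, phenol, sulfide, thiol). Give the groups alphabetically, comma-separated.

pendant –CH2NH2: N on sp³ C, no adjacent C=O → amine.
pendant –CHO: carbonyl C bonded to C and H → aldehyde.
pendant –CH2X: halogen on sp³ carbon → alkyl halide.
pendant –COOH: carbonyl C bonded to C and –OH → carboxylic acid.
pendant –OC(=O)CH3: an acyloxy group → ester.
pendant –CH2NH2: N on sp³ C, no adjacent C=O → amine.
–C6H5 phenyl ring → arene.

aldehyde, alkyl halide, amine, arene, carboxylic acid, ester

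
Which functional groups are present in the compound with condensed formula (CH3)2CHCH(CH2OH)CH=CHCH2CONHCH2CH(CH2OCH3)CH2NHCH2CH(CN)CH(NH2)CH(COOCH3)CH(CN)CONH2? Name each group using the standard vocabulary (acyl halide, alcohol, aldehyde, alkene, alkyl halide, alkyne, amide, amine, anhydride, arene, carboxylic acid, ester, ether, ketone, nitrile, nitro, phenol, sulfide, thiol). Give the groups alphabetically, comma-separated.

Reading the structure from left to right:
  CH(CH2OH): pendant –CH2OH on an sp³ backbone C → alcohol.
  CH=CH: C=C double bond → alkene.
  CH2CONHCH2: –C(=O)–N– linkage → amide (the N is not an amine).
  CH(CH2OCH3): pendant –CH2OCH3: C–O–C linkage → ether.
  CH2NHCH2: C–N–C with sp³ carbons and no adjacent C=O → amine (secondary).
  CH(CN): pendant –C≡N: nitrile.
  CH(NH2): –NH2 on an sp³ carbon with no adjacent C=O → amine.
  CH(COOCH3): pendant –COOCH3: carbonyl C bonded to C and –OCH3 → ester.
  CH(CN): pendant –C≡N: nitrile.
  CONH2: –C(=O)NH2: carbonyl C bonded to C and to N → amide (the N is not a separate amine).

alcohol, alkene, amide, amine, ester, ether, nitrile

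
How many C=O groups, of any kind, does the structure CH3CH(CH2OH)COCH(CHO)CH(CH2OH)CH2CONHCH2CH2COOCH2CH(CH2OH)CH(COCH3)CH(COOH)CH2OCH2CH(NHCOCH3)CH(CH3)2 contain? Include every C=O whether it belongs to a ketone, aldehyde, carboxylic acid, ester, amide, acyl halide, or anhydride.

7

CO: ketone, 1 C=O (running total 1).
CH(CHO): aldehyde, 1 C=O (running total 2).
CH2CONHCH2: amide, 1 C=O (running total 3).
CH2COOCH2: ester, 1 C=O (running total 4).
CH(COCH3): ketone, 1 C=O (running total 5).
CH(COOH): carboxylic acid, 1 C=O (running total 6).
CH(NHCOCH3): amide, 1 C=O (running total 7).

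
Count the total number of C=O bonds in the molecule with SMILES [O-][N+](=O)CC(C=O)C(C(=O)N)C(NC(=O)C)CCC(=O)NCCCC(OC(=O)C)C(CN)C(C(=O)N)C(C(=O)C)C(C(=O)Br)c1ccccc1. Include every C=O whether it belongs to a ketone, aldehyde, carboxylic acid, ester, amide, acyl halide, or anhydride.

CH(CHO): aldehyde, 1 C=O (running total 1).
CH(CONH2): amide, 1 C=O (running total 2).
CH(NHCOCH3): amide, 1 C=O (running total 3).
CH2CONHCH2: amide, 1 C=O (running total 4).
CH(OCOCH3): ester, 1 C=O (running total 5).
CH(CONH2): amide, 1 C=O (running total 6).
CH(COCH3): ketone, 1 C=O (running total 7).
CH(COBr): acyl halide, 1 C=O (running total 8).

8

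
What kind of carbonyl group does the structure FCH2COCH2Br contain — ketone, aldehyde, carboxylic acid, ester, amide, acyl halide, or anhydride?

The carbonyl is in the CO segment: –C(=O)– with carbon on both sides → ketone.

ketone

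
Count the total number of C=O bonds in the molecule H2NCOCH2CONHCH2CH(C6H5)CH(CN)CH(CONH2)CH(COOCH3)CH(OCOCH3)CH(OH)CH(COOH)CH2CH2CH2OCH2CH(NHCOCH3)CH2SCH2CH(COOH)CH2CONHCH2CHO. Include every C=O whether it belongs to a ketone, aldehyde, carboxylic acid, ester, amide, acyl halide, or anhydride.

H2NCO: amide, 1 C=O (running total 1).
CH2CONHCH2: amide, 1 C=O (running total 2).
CH(CONH2): amide, 1 C=O (running total 3).
CH(COOCH3): ester, 1 C=O (running total 4).
CH(OCOCH3): ester, 1 C=O (running total 5).
CH(COOH): carboxylic acid, 1 C=O (running total 6).
CH(NHCOCH3): amide, 1 C=O (running total 7).
CH(COOH): carboxylic acid, 1 C=O (running total 8).
CH2CONHCH2: amide, 1 C=O (running total 9).
CHO: aldehyde, 1 C=O (running total 10).

10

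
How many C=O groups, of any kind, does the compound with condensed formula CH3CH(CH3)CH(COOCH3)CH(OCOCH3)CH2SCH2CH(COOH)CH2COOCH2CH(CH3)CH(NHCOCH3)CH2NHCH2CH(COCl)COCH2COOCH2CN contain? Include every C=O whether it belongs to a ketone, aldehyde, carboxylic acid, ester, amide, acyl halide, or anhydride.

8

CH(COOCH3): ester, 1 C=O (running total 1).
CH(OCOCH3): ester, 1 C=O (running total 2).
CH(COOH): carboxylic acid, 1 C=O (running total 3).
CH2COOCH2: ester, 1 C=O (running total 4).
CH(NHCOCH3): amide, 1 C=O (running total 5).
CH(COCl): acyl halide, 1 C=O (running total 6).
CO: ketone, 1 C=O (running total 7).
CH2COOCH2: ester, 1 C=O (running total 8).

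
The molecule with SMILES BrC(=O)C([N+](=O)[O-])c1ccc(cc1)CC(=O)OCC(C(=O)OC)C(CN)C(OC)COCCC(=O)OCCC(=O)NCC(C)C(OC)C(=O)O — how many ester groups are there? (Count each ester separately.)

3

Reading the structure from left to right:
  BrCO: –C(=O)Br: carbonyl C bonded to C and to a halogen → acyl halide (not alkyl halide).
  CH(NO2): –NO2 on an sp³ carbon → nitro (the N=O is not a carbonyl).
  C6H4: para-disubstituted benzene ring → arene.
  CH2COOCH2: –C(=O)–O–C with C on the carbonyl side → ester.
  CH(COOCH3): pendant –COOCH3: carbonyl C bonded to C and –OCH3 → ester.
  CH(CH2NH2): pendant –CH2NH2: N on sp³ C, no adjacent C=O → amine.
  CH(OCH3): pendant –OCH3: C–O–C with sp³ C, no adjacent C=O → ether.
  CH2OCH2: C–O–C with sp³ carbons on both sides and no adjacent C=O → ether.
  CH2COOCH2: –C(=O)–O–C with C on the carbonyl side → ester.
  CH2CONHCH2: –C(=O)–N– linkage → amide (the N is not an amine).
  CH(OCH3): pendant –OCH3: C–O–C with sp³ C, no adjacent C=O → ether.
  COOH: –COOH: carbonyl C bonded to –OH and C → carboxylic acid (the –OH is not a separate alcohol).
Ester appears at: CH2COOCH2, CH(COOCH3), CH2COOCH2 → 3.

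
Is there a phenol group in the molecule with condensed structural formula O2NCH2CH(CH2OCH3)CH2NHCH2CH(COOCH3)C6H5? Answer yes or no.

Reading the structure from left to right:
  O2NCH2: –NO2 on carbon → nitro group.
  CH(CH2OCH3): pendant –CH2OCH3: C–O–C linkage → ether.
  CH2NHCH2: C–N–C with sp³ carbons and no adjacent C=O → amine (secondary).
  CH(COOCH3): pendant –COOCH3: carbonyl C bonded to C and –OCH3 → ester.
  C6H5: –C6H5 phenyl ring → arene.
The groups actually present are: amine, arene, ester, ether, nitro.

no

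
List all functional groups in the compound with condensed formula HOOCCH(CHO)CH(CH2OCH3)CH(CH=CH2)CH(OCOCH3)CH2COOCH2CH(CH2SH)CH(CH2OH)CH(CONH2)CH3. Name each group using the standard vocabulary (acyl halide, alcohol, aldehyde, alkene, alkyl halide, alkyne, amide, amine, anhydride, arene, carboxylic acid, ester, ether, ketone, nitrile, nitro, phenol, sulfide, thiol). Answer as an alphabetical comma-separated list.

Working along the chain:
  HOOC: –COOH: carbonyl C bonded to –OH and C → carboxylic acid (the –OH is not a separate alcohol).
  CH(CHO): pendant –CHO: carbonyl C bonded to C and H → aldehyde.
  CH(CH2OCH3): pendant –CH2OCH3: C–O–C linkage → ether.
  CH(CH=CH2): pendant –CH=CH2: C=C double bond → alkene.
  CH(OCOCH3): pendant –OC(=O)CH3: an acyloxy group → ester.
  CH2COOCH2: –C(=O)–O–C with C on the carbonyl side → ester.
  CH(CH2SH): pendant –CH2SH → thiol.
  CH(CH2OH): pendant –CH2OH on an sp³ backbone C → alcohol.
  CH(CONH2): pendant –CONH2: carbonyl C bonded to C and N → amide.

alcohol, aldehyde, alkene, amide, carboxylic acid, ester, ether, thiol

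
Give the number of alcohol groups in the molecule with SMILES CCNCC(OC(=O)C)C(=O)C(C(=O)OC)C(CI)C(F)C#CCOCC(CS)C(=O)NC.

Working along the chain:
  CH2NHCH2: C–N–C with sp³ carbons and no adjacent C=O → amine (secondary).
  CH(OCOCH3): pendant –OC(=O)CH3: an acyloxy group → ester.
  CO: –C(=O)– with carbon on both sides → ketone.
  CH(COOCH3): pendant –COOCH3: carbonyl C bonded to C and –OCH3 → ester.
  CH(CH2I): pendant –CH2X: halogen on sp³ carbon → alkyl halide.
  CH(F): halogen on an sp³ carbon → alkyl halide.
  C≡C: C≡C triple bond → alkyne.
  CH2OCH2: C–O–C with sp³ carbons on both sides and no adjacent C=O → ether.
  CH(CH2SH): pendant –CH2SH → thiol.
  CONHCH3: –C(=O)NHCH3: carbonyl C bonded to C and to N → amide (the N is not an amine).
No segment is a alcohol: CO is ketone, not alcohol; CH2OCH2 is ether, not alcohol; CH(CH2SH) is thiol, not alcohol. → 0.

0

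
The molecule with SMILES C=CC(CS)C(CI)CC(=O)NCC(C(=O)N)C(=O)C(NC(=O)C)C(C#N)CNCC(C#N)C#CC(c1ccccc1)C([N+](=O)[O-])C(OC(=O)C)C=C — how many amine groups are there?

C=C double bond → alkene.
pendant –CH2SH → thiol.
pendant –CH2X: halogen on sp³ carbon → alkyl halide.
–C(=O)–N– linkage → amide (the N is not an amine).
pendant –CONH2: carbonyl C bonded to C and N → amide.
–C(=O)– with carbon on both sides → ketone.
pendant –NHC(=O)CH3: N bonded to a carbonyl → amide (not amine).
pendant –C≡N: nitrile.
C–N–C with sp³ carbons and no adjacent C=O → amine (secondary).
pendant –C≡N: nitrile.
C≡C triple bond → alkyne.
pendant –C6H5: benzene ring → arene.
–NO2 on an sp³ carbon → nitro (the N=O is not a carbonyl).
pendant –OC(=O)CH3: an acyloxy group → ester.
C=C double bond → alkene.
Amine appears at: CH2NHCH2 → 1.

1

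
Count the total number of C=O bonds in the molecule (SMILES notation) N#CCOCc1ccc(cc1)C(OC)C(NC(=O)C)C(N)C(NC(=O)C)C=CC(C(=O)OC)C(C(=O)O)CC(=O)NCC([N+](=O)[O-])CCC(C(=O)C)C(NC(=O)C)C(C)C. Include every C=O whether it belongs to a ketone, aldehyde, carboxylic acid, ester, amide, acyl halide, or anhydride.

7

CH(NHCOCH3): amide, 1 C=O (running total 1).
CH(NHCOCH3): amide, 1 C=O (running total 2).
CH(COOCH3): ester, 1 C=O (running total 3).
CH(COOH): carboxylic acid, 1 C=O (running total 4).
CH2CONHCH2: amide, 1 C=O (running total 5).
CH(COCH3): ketone, 1 C=O (running total 6).
CH(NHCOCH3): amide, 1 C=O (running total 7).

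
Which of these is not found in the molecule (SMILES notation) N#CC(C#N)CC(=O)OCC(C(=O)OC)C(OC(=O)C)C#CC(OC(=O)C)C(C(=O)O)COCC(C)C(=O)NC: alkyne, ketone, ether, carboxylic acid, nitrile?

nitrile: present (N≡C — N≡C–: carbon triple-bonded to nitrogen → nitrile).
alkyne: present (C≡C — C≡C triple bond → alkyne).
carboxylic acid: present (CH(COOH) — pendant –COOH: carbonyl C bonded to C and –OH → carboxylic acid).
ether: present (CH2OCH2 — C–O–C with sp³ carbons on both sides and no adjacent C=O → ether).
ketone: absent. In each of CH2COOCH2, CH(COOCH3) and CH(OCOCH3), the C=O is bonded to an –O–C group, which defines an ester, not a ketone. In CONHCH3, the C=O is bonded to nitrogen, which defines an amide, not a ketone. In CH(COOH), the C=O bears an –OH, making it a carboxylic acid rather than a ketone.

ketone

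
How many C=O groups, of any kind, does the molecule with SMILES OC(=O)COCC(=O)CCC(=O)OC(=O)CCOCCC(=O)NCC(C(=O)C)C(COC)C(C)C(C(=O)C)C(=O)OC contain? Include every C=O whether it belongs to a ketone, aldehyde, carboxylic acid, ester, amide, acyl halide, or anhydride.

8

HOOC: carboxylic acid, 1 C=O (running total 1).
CO: ketone, 1 C=O (running total 2).
CH2CO-O-COCH2: anhydride, 2 C=O (running total 4).
CH2CONHCH2: amide, 1 C=O (running total 5).
CH(COCH3): ketone, 1 C=O (running total 6).
CH(COCH3): ketone, 1 C=O (running total 7).
COOCH3: ester, 1 C=O (running total 8).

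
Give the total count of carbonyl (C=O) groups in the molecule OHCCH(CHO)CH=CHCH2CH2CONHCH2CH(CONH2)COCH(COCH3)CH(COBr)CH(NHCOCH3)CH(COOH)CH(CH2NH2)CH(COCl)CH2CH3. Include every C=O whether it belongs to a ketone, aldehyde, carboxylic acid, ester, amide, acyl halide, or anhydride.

10

OHC: aldehyde, 1 C=O (running total 1).
CH(CHO): aldehyde, 1 C=O (running total 2).
CH2CONHCH2: amide, 1 C=O (running total 3).
CH(CONH2): amide, 1 C=O (running total 4).
CO: ketone, 1 C=O (running total 5).
CH(COCH3): ketone, 1 C=O (running total 6).
CH(COBr): acyl halide, 1 C=O (running total 7).
CH(NHCOCH3): amide, 1 C=O (running total 8).
CH(COOH): carboxylic acid, 1 C=O (running total 9).
CH(COCl): acyl halide, 1 C=O (running total 10).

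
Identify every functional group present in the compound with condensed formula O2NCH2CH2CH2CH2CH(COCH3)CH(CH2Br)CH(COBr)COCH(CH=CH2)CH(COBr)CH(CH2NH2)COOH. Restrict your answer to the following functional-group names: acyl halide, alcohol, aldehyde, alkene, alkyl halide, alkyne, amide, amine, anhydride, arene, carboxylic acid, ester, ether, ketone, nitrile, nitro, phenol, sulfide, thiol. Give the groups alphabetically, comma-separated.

acyl halide, alkene, alkyl halide, amine, carboxylic acid, ketone, nitro

–NO2 on carbon → nitro group.
pendant –COCH3: carbonyl C bonded to two carbons → ketone.
pendant –CH2X: halogen on sp³ carbon → alkyl halide.
pendant –C(=O)X: carbonyl C bonded to C and halogen → acyl halide.
–C(=O)– with carbon on both sides → ketone.
pendant –CH=CH2: C=C double bond → alkene.
pendant –C(=O)X: carbonyl C bonded to C and halogen → acyl halide.
pendant –CH2NH2: N on sp³ C, no adjacent C=O → amine.
–COOH: carbonyl C bonded to –OH and C → carboxylic acid (the –OH is not a separate alcohol).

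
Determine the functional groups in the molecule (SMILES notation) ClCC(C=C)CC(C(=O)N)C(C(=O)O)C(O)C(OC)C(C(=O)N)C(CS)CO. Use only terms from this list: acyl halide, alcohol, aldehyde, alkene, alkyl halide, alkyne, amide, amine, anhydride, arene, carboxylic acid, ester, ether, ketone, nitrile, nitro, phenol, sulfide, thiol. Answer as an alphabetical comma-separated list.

Working along the chain:
  ClCH2: halogen on an sp³ carbon → alkyl halide.
  CH(CH=CH2): pendant –CH=CH2: C=C double bond → alkene.
  CH(CONH2): pendant –CONH2: carbonyl C bonded to C and N → amide.
  CH(COOH): pendant –COOH: carbonyl C bonded to C and –OH → carboxylic acid.
  CH(OH): –OH on an sp³ carbon → alcohol (secondary).
  CH(OCH3): pendant –OCH3: C–O–C with sp³ C, no adjacent C=O → ether.
  CH(CONH2): pendant –CONH2: carbonyl C bonded to C and N → amide.
  CH(CH2SH): pendant –CH2SH → thiol.
  CH2OH: –OH on an sp³ carbon → alcohol.

alcohol, alkene, alkyl halide, amide, carboxylic acid, ether, thiol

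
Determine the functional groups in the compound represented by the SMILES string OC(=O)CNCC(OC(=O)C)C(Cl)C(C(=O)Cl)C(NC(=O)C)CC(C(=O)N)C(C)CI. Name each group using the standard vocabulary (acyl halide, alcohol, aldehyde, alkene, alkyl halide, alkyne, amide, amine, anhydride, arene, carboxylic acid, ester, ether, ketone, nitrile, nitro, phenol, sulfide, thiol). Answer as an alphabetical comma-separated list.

acyl halide, alkyl halide, amide, amine, carboxylic acid, ester

Taking each segment in turn:
  HOOC: –COOH: carbonyl C bonded to –OH and C → carboxylic acid (the –OH is not a separate alcohol).
  CH2NHCH2: C–N–C with sp³ carbons and no adjacent C=O → amine (secondary).
  CH(OCOCH3): pendant –OC(=O)CH3: an acyloxy group → ester.
  CH(Cl): halogen on an sp³ carbon → alkyl halide.
  CH(COCl): pendant –C(=O)X: carbonyl C bonded to C and halogen → acyl halide.
  CH(NHCOCH3): pendant –NHC(=O)CH3: N bonded to a carbonyl → amide (not amine).
  CH(CONH2): pendant –CONH2: carbonyl C bonded to C and N → amide.
  CH2I: halogen on an sp³ carbon → alkyl halide.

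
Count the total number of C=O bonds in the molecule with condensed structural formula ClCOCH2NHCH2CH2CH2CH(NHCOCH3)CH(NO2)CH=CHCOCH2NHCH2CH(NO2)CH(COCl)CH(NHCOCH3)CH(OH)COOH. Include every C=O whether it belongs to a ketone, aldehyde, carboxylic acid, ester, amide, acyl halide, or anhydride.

6

ClCO: acyl halide, 1 C=O (running total 1).
CH(NHCOCH3): amide, 1 C=O (running total 2).
CO: ketone, 1 C=O (running total 3).
CH(COCl): acyl halide, 1 C=O (running total 4).
CH(NHCOCH3): amide, 1 C=O (running total 5).
COOH: carboxylic acid, 1 C=O (running total 6).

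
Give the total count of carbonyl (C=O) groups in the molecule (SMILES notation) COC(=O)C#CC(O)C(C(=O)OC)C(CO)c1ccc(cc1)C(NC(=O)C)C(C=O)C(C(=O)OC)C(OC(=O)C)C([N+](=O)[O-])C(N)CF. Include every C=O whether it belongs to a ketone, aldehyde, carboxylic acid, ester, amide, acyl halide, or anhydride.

6

CH3OOC: ester, 1 C=O (running total 1).
CH(COOCH3): ester, 1 C=O (running total 2).
CH(NHCOCH3): amide, 1 C=O (running total 3).
CH(CHO): aldehyde, 1 C=O (running total 4).
CH(COOCH3): ester, 1 C=O (running total 5).
CH(OCOCH3): ester, 1 C=O (running total 6).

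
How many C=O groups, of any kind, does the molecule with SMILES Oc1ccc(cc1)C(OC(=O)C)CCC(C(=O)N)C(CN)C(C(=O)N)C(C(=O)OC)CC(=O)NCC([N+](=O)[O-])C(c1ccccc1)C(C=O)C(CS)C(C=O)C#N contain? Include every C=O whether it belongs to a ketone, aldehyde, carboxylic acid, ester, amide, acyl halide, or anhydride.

CH(OCOCH3): ester, 1 C=O (running total 1).
CH(CONH2): amide, 1 C=O (running total 2).
CH(CONH2): amide, 1 C=O (running total 3).
CH(COOCH3): ester, 1 C=O (running total 4).
CH2CONHCH2: amide, 1 C=O (running total 5).
CH(CHO): aldehyde, 1 C=O (running total 6).
CH(CHO): aldehyde, 1 C=O (running total 7).

7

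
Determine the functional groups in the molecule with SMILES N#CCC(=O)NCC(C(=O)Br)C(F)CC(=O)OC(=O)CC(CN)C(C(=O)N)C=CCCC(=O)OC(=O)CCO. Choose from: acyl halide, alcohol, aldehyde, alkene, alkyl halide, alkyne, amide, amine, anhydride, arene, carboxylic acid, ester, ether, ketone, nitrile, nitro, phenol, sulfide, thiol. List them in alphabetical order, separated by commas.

acyl halide, alcohol, alkene, alkyl halide, amide, amine, anhydride, nitrile

N≡C–: carbon triple-bonded to nitrogen → nitrile.
–C(=O)–N– linkage → amide (the N is not an amine).
pendant –C(=O)X: carbonyl C bonded to C and halogen → acyl halide.
halogen on an sp³ carbon → alkyl halide.
two acyl groups sharing one oxygen, –C(=O)–O–C(=O)– → anhydride.
pendant –CH2NH2: N on sp³ C, no adjacent C=O → amine.
pendant –CONH2: carbonyl C bonded to C and N → amide.
C=C double bond → alkene.
two acyl groups sharing one oxygen, –C(=O)–O–C(=O)– → anhydride.
–OH on an sp³ carbon → alcohol.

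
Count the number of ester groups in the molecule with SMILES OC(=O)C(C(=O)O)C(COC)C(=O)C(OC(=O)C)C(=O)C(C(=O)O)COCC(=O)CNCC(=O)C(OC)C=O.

–COOH: carbonyl C bonded to –OH and C → carboxylic acid (the –OH is not a separate alcohol).
pendant –COOH: carbonyl C bonded to C and –OH → carboxylic acid.
pendant –CH2OCH3: C–O–C linkage → ether.
–C(=O)– with carbon on both sides → ketone.
pendant –OC(=O)CH3: an acyloxy group → ester.
–C(=O)– with carbon on both sides → ketone.
pendant –COOH: carbonyl C bonded to C and –OH → carboxylic acid.
C–O–C with sp³ carbons on both sides and no adjacent C=O → ether.
–C(=O)– with carbon on both sides → ketone.
C–N–C with sp³ carbons and no adjacent C=O → amine (secondary).
–C(=O)– with carbon on both sides → ketone.
pendant –OCH3: C–O–C with sp³ C, no adjacent C=O → ether.
terminal –CHO: carbonyl C bonded to H and C → aldehyde.
Ester appears at: CH(OCOCH3) → 1.

1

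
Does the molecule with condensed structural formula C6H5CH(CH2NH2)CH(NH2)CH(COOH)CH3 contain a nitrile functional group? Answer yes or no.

C6H5– phenyl ring → arene.
pendant –CH2NH2: N on sp³ C, no adjacent C=O → amine.
–NH2 on an sp³ carbon with no adjacent C=O → amine.
pendant –COOH: carbonyl C bonded to C and –OH → carboxylic acid.
The groups actually present are: amine, arene, carboxylic acid.

no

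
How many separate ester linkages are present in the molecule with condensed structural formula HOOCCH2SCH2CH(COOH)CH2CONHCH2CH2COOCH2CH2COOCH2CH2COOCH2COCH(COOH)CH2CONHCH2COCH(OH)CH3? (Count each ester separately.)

–COOH: carbonyl C bonded to –OH and C → carboxylic acid (the –OH is not a separate alcohol).
C–S–C linkage → sulfide (thioether).
pendant –COOH: carbonyl C bonded to C and –OH → carboxylic acid.
–C(=O)–N– linkage → amide (the N is not an amine).
–C(=O)–O–C with C on the carbonyl side → ester.
–C(=O)–O–C with C on the carbonyl side → ester.
–C(=O)–O–C with C on the carbonyl side → ester.
–C(=O)– with carbon on both sides → ketone.
pendant –COOH: carbonyl C bonded to C and –OH → carboxylic acid.
–C(=O)–N– linkage → amide (the N is not an amine).
–C(=O)– with carbon on both sides → ketone.
–OH on an sp³ carbon → alcohol (secondary).
Ester appears at: CH2COOCH2, CH2COOCH2, CH2COOCH2 → 3.

3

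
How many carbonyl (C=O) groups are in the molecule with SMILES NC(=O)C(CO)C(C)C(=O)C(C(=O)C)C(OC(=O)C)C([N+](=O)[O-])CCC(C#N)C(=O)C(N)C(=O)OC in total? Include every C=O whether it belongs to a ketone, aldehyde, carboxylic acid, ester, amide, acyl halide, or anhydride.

6

H2NCO: amide, 1 C=O (running total 1).
CO: ketone, 1 C=O (running total 2).
CH(COCH3): ketone, 1 C=O (running total 3).
CH(OCOCH3): ester, 1 C=O (running total 4).
CO: ketone, 1 C=O (running total 5).
COOCH3: ester, 1 C=O (running total 6).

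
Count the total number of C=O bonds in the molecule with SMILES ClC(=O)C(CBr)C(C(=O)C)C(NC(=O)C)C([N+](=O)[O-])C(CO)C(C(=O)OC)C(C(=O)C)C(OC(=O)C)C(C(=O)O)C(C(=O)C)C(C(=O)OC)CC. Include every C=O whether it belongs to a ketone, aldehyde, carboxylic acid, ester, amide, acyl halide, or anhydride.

9

ClCO: acyl halide, 1 C=O (running total 1).
CH(COCH3): ketone, 1 C=O (running total 2).
CH(NHCOCH3): amide, 1 C=O (running total 3).
CH(COOCH3): ester, 1 C=O (running total 4).
CH(COCH3): ketone, 1 C=O (running total 5).
CH(OCOCH3): ester, 1 C=O (running total 6).
CH(COOH): carboxylic acid, 1 C=O (running total 7).
CH(COCH3): ketone, 1 C=O (running total 8).
CH(COOCH3): ester, 1 C=O (running total 9).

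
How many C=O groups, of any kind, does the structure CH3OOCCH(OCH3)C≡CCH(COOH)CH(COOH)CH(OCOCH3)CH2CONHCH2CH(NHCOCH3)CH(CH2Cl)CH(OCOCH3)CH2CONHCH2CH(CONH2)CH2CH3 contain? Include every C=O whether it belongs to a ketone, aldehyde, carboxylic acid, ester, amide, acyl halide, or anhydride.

9

CH3OOC: ester, 1 C=O (running total 1).
CH(COOH): carboxylic acid, 1 C=O (running total 2).
CH(COOH): carboxylic acid, 1 C=O (running total 3).
CH(OCOCH3): ester, 1 C=O (running total 4).
CH2CONHCH2: amide, 1 C=O (running total 5).
CH(NHCOCH3): amide, 1 C=O (running total 6).
CH(OCOCH3): ester, 1 C=O (running total 7).
CH2CONHCH2: amide, 1 C=O (running total 8).
CH(CONH2): amide, 1 C=O (running total 9).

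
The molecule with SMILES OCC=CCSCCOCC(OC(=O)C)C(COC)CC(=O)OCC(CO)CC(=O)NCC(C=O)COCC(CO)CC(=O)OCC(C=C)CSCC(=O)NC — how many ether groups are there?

HO– on an sp³ carbon → alcohol.
C=C double bond → alkene.
C–S–C linkage → sulfide (thioether).
C–O–C with sp³ carbons on both sides and no adjacent C=O → ether.
pendant –OC(=O)CH3: an acyloxy group → ester.
pendant –CH2OCH3: C–O–C linkage → ether.
–C(=O)–O–C with C on the carbonyl side → ester.
pendant –CH2OH on an sp³ backbone C → alcohol.
–C(=O)–N– linkage → amide (the N is not an amine).
pendant –CHO: carbonyl C bonded to C and H → aldehyde.
C–O–C with sp³ carbons on both sides and no adjacent C=O → ether.
pendant –CH2OH on an sp³ backbone C → alcohol.
–C(=O)–O–C with C on the carbonyl side → ester.
pendant –CH=CH2: C=C double bond → alkene.
C–S–C linkage → sulfide (thioether).
–C(=O)NHCH3: carbonyl C bonded to C and to N → amide (the N is not an amine).
Ether appears at: CH2OCH2, CH(CH2OCH3), CH2OCH2 → 3.

3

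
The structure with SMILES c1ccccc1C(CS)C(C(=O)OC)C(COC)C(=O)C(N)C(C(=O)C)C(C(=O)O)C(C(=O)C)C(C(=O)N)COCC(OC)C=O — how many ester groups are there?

Taking each segment in turn:
  C6H5: C6H5– phenyl ring → arene.
  CH(CH2SH): pendant –CH2SH → thiol.
  CH(COOCH3): pendant –COOCH3: carbonyl C bonded to C and –OCH3 → ester.
  CH(CH2OCH3): pendant –CH2OCH3: C–O–C linkage → ether.
  CO: –C(=O)– with carbon on both sides → ketone.
  CH(NH2): –NH2 on an sp³ carbon with no adjacent C=O → amine.
  CH(COCH3): pendant –COCH3: carbonyl C bonded to two carbons → ketone.
  CH(COOH): pendant –COOH: carbonyl C bonded to C and –OH → carboxylic acid.
  CH(COCH3): pendant –COCH3: carbonyl C bonded to two carbons → ketone.
  CH(CONH2): pendant –CONH2: carbonyl C bonded to C and N → amide.
  CH2OCH2: C–O–C with sp³ carbons on both sides and no adjacent C=O → ether.
  CH(OCH3): pendant –OCH3: C–O–C with sp³ C, no adjacent C=O → ether.
  CHO: terminal –CHO: carbonyl C bonded to H and C → aldehyde.
Ester appears at: CH(COOCH3) → 1.

1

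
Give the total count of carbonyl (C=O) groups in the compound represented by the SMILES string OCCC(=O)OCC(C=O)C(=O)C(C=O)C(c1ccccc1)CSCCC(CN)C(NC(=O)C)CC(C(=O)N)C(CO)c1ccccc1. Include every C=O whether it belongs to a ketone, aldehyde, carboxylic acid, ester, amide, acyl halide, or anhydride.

CH2COOCH2: ester, 1 C=O (running total 1).
CH(CHO): aldehyde, 1 C=O (running total 2).
CO: ketone, 1 C=O (running total 3).
CH(CHO): aldehyde, 1 C=O (running total 4).
CH(NHCOCH3): amide, 1 C=O (running total 5).
CH(CONH2): amide, 1 C=O (running total 6).

6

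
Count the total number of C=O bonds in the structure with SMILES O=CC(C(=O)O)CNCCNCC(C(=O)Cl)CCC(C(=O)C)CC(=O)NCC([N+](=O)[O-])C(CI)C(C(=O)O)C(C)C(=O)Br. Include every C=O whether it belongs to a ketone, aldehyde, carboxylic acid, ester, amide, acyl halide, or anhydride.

OHC: aldehyde, 1 C=O (running total 1).
CH(COOH): carboxylic acid, 1 C=O (running total 2).
CH(COCl): acyl halide, 1 C=O (running total 3).
CH(COCH3): ketone, 1 C=O (running total 4).
CH2CONHCH2: amide, 1 C=O (running total 5).
CH(COOH): carboxylic acid, 1 C=O (running total 6).
COBr: acyl halide, 1 C=O (running total 7).

7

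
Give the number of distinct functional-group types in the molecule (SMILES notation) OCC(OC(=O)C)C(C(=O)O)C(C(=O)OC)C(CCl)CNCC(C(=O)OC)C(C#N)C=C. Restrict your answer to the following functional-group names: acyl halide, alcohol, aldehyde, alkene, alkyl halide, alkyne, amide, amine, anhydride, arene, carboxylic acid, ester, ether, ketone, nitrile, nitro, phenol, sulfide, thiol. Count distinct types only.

7

HO– on an sp³ carbon → alcohol.
pendant –OC(=O)CH3: an acyloxy group → ester.
pendant –COOH: carbonyl C bonded to C and –OH → carboxylic acid.
pendant –COOCH3: carbonyl C bonded to C and –OCH3 → ester.
pendant –CH2X: halogen on sp³ carbon → alkyl halide.
C–N–C with sp³ carbons and no adjacent C=O → amine (secondary).
pendant –COOCH3: carbonyl C bonded to C and –OCH3 → ester.
pendant –C≡N: nitrile.
C=C double bond → alkene.
Distinct types present: alcohol, alkene, alkyl halide, amine, carboxylic acid, ester, nitrile.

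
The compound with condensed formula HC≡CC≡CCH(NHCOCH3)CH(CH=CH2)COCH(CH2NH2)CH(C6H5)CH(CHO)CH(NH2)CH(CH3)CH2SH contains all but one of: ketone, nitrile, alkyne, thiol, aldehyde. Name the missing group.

aldehyde: present (CH(CHO) — pendant –CHO: carbonyl C bonded to C and H → aldehyde).
ketone: present (CO — –C(=O)– with carbon on both sides → ketone).
thiol: present (CH2SH — –SH on an sp³ carbon → thiol).
alkyne: present (HC≡C — C≡C triple bond → alkyne).
nitrile: absent. In each of HC≡C and C≡C, the triple bond is C≡C, not C≡N.

nitrile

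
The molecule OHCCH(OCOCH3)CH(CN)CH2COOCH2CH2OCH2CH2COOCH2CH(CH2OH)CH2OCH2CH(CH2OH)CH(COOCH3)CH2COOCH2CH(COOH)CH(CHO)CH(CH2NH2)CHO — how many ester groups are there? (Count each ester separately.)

terminal –CHO: carbonyl C bonded to H and C → aldehyde.
pendant –OC(=O)CH3: an acyloxy group → ester.
pendant –C≡N: nitrile.
–C(=O)–O–C with C on the carbonyl side → ester.
C–O–C with sp³ carbons on both sides and no adjacent C=O → ether.
–C(=O)–O–C with C on the carbonyl side → ester.
pendant –CH2OH on an sp³ backbone C → alcohol.
C–O–C with sp³ carbons on both sides and no adjacent C=O → ether.
pendant –CH2OH on an sp³ backbone C → alcohol.
pendant –COOCH3: carbonyl C bonded to C and –OCH3 → ester.
–C(=O)–O–C with C on the carbonyl side → ester.
pendant –COOH: carbonyl C bonded to C and –OH → carboxylic acid.
pendant –CHO: carbonyl C bonded to C and H → aldehyde.
pendant –CH2NH2: N on sp³ C, no adjacent C=O → amine.
terminal –CHO: carbonyl C bonded to H and C → aldehyde.
Ester appears at: CH(OCOCH3), CH2COOCH2, CH2COOCH2, CH(COOCH3), CH2COOCH2 → 5.

5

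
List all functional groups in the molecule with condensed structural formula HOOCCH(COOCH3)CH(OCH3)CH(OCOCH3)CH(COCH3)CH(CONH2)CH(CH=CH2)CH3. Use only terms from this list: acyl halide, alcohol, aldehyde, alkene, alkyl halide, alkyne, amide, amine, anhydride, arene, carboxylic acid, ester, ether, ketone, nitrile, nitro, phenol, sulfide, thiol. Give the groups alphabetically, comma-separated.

–COOH: carbonyl C bonded to –OH and C → carboxylic acid (the –OH is not a separate alcohol).
pendant –COOCH3: carbonyl C bonded to C and –OCH3 → ester.
pendant –OCH3: C–O–C with sp³ C, no adjacent C=O → ether.
pendant –OC(=O)CH3: an acyloxy group → ester.
pendant –COCH3: carbonyl C bonded to two carbons → ketone.
pendant –CONH2: carbonyl C bonded to C and N → amide.
pendant –CH=CH2: C=C double bond → alkene.

alkene, amide, carboxylic acid, ester, ether, ketone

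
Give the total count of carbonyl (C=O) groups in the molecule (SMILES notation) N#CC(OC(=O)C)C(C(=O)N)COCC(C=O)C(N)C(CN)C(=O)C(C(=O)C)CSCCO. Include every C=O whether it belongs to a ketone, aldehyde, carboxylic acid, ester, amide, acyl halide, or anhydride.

CH(OCOCH3): ester, 1 C=O (running total 1).
CH(CONH2): amide, 1 C=O (running total 2).
CH(CHO): aldehyde, 1 C=O (running total 3).
CO: ketone, 1 C=O (running total 4).
CH(COCH3): ketone, 1 C=O (running total 5).

5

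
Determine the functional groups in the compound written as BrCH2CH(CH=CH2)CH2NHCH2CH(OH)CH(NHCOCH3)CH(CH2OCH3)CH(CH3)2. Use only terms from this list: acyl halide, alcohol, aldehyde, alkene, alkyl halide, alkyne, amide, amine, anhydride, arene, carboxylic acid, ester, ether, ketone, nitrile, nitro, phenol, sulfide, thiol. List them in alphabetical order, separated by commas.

Reading the structure from left to right:
  BrCH2: halogen on an sp³ carbon → alkyl halide.
  CH(CH=CH2): pendant –CH=CH2: C=C double bond → alkene.
  CH2NHCH2: C–N–C with sp³ carbons and no adjacent C=O → amine (secondary).
  CH(OH): –OH on an sp³ carbon → alcohol (secondary).
  CH(NHCOCH3): pendant –NHC(=O)CH3: N bonded to a carbonyl → amide (not amine).
  CH(CH2OCH3): pendant –CH2OCH3: C–O–C linkage → ether.

alcohol, alkene, alkyl halide, amide, amine, ether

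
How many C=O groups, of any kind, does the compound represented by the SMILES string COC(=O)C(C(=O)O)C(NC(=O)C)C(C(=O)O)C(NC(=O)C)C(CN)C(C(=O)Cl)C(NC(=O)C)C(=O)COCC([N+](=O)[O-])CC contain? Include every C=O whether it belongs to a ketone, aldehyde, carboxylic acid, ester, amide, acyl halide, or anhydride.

8

CH3OOC: ester, 1 C=O (running total 1).
CH(COOH): carboxylic acid, 1 C=O (running total 2).
CH(NHCOCH3): amide, 1 C=O (running total 3).
CH(COOH): carboxylic acid, 1 C=O (running total 4).
CH(NHCOCH3): amide, 1 C=O (running total 5).
CH(COCl): acyl halide, 1 C=O (running total 6).
CH(NHCOCH3): amide, 1 C=O (running total 7).
CO: ketone, 1 C=O (running total 8).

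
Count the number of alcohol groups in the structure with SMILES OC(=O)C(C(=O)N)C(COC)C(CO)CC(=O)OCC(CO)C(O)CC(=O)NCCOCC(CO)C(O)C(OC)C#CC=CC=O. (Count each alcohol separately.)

–COOH: carbonyl C bonded to –OH and C → carboxylic acid (the –OH is not a separate alcohol).
pendant –CONH2: carbonyl C bonded to C and N → amide.
pendant –CH2OCH3: C–O–C linkage → ether.
pendant –CH2OH on an sp³ backbone C → alcohol.
–C(=O)–O–C with C on the carbonyl side → ester.
pendant –CH2OH on an sp³ backbone C → alcohol.
–OH on an sp³ carbon → alcohol (secondary).
–C(=O)–N– linkage → amide (the N is not an amine).
C–O–C with sp³ carbons on both sides and no adjacent C=O → ether.
pendant –CH2OH on an sp³ backbone C → alcohol.
–OH on an sp³ carbon → alcohol (secondary).
pendant –OCH3: C–O–C with sp³ C, no adjacent C=O → ether.
C≡C triple bond → alkyne.
C=C double bond → alkene.
terminal –CHO: carbonyl C bonded to H and C → aldehyde.
Alcohol appears at: CH(CH2OH), CH(CH2OH), CH(OH), CH(CH2OH), CH(OH) → 5.

5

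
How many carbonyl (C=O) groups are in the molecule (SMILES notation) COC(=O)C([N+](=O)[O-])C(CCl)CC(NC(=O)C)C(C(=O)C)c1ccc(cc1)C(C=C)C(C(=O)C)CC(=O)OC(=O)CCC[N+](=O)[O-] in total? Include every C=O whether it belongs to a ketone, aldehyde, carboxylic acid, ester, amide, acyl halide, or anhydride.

CH3OOC: ester, 1 C=O (running total 1).
CH(NHCOCH3): amide, 1 C=O (running total 2).
CH(COCH3): ketone, 1 C=O (running total 3).
CH(COCH3): ketone, 1 C=O (running total 4).
CH2CO-O-COCH2: anhydride, 2 C=O (running total 6).

6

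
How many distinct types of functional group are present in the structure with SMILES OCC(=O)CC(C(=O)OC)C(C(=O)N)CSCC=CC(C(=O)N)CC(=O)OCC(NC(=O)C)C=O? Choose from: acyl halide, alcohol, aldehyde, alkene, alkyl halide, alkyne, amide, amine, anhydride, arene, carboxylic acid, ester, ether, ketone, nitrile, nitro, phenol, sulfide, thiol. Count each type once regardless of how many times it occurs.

7

HO– on an sp³ carbon → alcohol.
–C(=O)– with carbon on both sides → ketone.
pendant –COOCH3: carbonyl C bonded to C and –OCH3 → ester.
pendant –CONH2: carbonyl C bonded to C and N → amide.
C–S–C linkage → sulfide (thioether).
C=C double bond → alkene.
pendant –CONH2: carbonyl C bonded to C and N → amide.
–C(=O)–O–C with C on the carbonyl side → ester.
pendant –NHC(=O)CH3: N bonded to a carbonyl → amide (not amine).
terminal –CHO: carbonyl C bonded to H and C → aldehyde.
Distinct types present: alcohol, aldehyde, alkene, amide, ester, ketone, sulfide.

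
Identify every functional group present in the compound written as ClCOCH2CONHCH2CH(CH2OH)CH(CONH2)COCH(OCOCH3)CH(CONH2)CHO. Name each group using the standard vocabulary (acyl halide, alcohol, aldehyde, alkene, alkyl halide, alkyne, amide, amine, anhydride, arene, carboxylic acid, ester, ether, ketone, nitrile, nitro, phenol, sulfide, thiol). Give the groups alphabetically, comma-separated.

Taking each segment in turn:
  ClCO: –C(=O)Cl: carbonyl C bonded to C and to a halogen → acyl halide (not alkyl halide).
  CH2CONHCH2: –C(=O)–N– linkage → amide (the N is not an amine).
  CH(CH2OH): pendant –CH2OH on an sp³ backbone C → alcohol.
  CH(CONH2): pendant –CONH2: carbonyl C bonded to C and N → amide.
  CO: –C(=O)– with carbon on both sides → ketone.
  CH(OCOCH3): pendant –OC(=O)CH3: an acyloxy group → ester.
  CH(CONH2): pendant –CONH2: carbonyl C bonded to C and N → amide.
  CHO: terminal –CHO: carbonyl C bonded to H and C → aldehyde.

acyl halide, alcohol, aldehyde, amide, ester, ketone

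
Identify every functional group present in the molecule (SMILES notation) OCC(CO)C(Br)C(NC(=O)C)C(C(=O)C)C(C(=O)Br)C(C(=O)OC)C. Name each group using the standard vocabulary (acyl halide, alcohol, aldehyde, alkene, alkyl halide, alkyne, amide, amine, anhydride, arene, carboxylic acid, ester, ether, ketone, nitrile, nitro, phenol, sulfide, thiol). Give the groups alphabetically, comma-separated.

acyl halide, alcohol, alkyl halide, amide, ester, ketone

Working along the chain:
  HOCH2: HO– on an sp³ carbon → alcohol.
  CH(CH2OH): pendant –CH2OH on an sp³ backbone C → alcohol.
  CH(Br): halogen on an sp³ carbon → alkyl halide.
  CH(NHCOCH3): pendant –NHC(=O)CH3: N bonded to a carbonyl → amide (not amine).
  CH(COCH3): pendant –COCH3: carbonyl C bonded to two carbons → ketone.
  CH(COBr): pendant –C(=O)X: carbonyl C bonded to C and halogen → acyl halide.
  CH(COOCH3): pendant –COOCH3: carbonyl C bonded to C and –OCH3 → ester.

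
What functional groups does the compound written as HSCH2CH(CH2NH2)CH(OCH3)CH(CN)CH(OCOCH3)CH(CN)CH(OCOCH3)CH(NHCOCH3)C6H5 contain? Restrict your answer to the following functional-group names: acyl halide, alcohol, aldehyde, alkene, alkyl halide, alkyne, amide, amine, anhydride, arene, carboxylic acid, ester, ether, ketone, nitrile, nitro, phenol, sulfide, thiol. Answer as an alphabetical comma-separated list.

amide, amine, arene, ester, ether, nitrile, thiol

–SH on an sp³ carbon → thiol.
pendant –CH2NH2: N on sp³ C, no adjacent C=O → amine.
pendant –OCH3: C–O–C with sp³ C, no adjacent C=O → ether.
pendant –C≡N: nitrile.
pendant –OC(=O)CH3: an acyloxy group → ester.
pendant –C≡N: nitrile.
pendant –OC(=O)CH3: an acyloxy group → ester.
pendant –NHC(=O)CH3: N bonded to a carbonyl → amide (not amine).
–C6H5 phenyl ring → arene.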